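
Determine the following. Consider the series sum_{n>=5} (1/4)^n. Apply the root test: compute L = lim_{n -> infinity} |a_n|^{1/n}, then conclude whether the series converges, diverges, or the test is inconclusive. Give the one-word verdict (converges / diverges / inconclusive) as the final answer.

Let a_n denote the general term. Form |a_n|^(1/n) and simplify:
|a_n|^(1/n) = 1/4
Take the limit as n -> infinity: L = 1/4.
Since L = 1/4 < 1, the root test implies convergence.

converges


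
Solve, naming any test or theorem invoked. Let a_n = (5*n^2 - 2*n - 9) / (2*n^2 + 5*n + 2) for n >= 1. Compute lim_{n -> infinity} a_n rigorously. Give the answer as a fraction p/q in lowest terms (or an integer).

Divide numerator and denominator by n^2, the highest power:
numerator / n^2 = 5 - 2/n - 9/n^2
denominator / n^2 = 2 + 5/n + 2/n^2
As n -> infinity, all terms of the form c/n^k (k >= 1) tend to 0.
So numerator / n^2 -> 5 and denominator / n^2 -> 2.
Therefore lim a_n = 5/2.

5/2


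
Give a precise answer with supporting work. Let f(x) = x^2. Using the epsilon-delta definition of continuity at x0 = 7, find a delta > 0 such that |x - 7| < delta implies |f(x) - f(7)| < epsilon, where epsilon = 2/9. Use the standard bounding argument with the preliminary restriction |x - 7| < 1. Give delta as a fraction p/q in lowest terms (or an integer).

Factor: |x^2 - (7)^2| = |x - 7| * |x + 7|.
Impose |x - 7| < 1 first. Then |x + 7| = |(x - 7) + 2*(7)| <= |x - 7| + 2*|7| < 1 + 14 = 15.
So |x^2 - (7)^2| < delta * 15.
We need delta * 15 <= 2/9, i.e. delta <= 2/9/15 = 2/135.
Since 2/135 < 1, this is tighter than 1; take delta = 2/135.
So delta = 2/135 works.

2/135


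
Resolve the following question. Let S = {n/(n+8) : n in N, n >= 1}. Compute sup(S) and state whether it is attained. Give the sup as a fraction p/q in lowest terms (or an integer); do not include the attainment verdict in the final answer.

Analysis:
- Values: 1/9, 1/5, 3/11, 1/3, ... strictly increasing.
- Minimum is 1/9 (n=1); inf = 1/9 (attained).
- n/(n+8) = 1 - 8/(n+8) -> 1 from below as n -> infinity, and never equals 1.
- So sup = 1 (not attained).
Conclusion: sup(S) = 1, not attained in S.

1


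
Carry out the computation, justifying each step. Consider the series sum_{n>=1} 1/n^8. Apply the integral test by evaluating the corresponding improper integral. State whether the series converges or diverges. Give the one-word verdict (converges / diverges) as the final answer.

Let f(x) = x^(-8). Then f is positive, continuous, and decreasing on [1, infinity), so the integral test applies.
Compute the improper integral int_{1}^infinity f(x) dx:
  antiderivative F(x) = -1/(7*x^7).
  As x -> infinity, F(x) -> 0 (since p = 8 > 1).
  So int = F(infinity) - F(1) = 0 - (-1/7) = 1/7.
  Finite, so by the integral test, the series converges.

converges


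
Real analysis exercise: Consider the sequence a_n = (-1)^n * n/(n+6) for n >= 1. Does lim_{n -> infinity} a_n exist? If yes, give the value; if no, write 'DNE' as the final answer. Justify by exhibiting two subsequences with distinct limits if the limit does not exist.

Examine the behaviour of a_n along subsequences.
a_{2k} = 2k/(2k+6) -> 1. a_{2k+1} = -(2k+1)/(2k+7) -> -1.
Since these two subsequential limits are 1 and -1, distinct, the full sequence cannot converge (a convergent sequence has all subsequences tending to the same limit). So lim a_n does not exist.

DNE


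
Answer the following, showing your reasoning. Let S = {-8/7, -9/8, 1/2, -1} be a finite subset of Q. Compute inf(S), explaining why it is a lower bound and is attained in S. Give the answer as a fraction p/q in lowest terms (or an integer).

S is finite, so inf(S) = min(S).
Sorted increasing:
-8/7, -9/8, -1, 1/2
The extremum is -8/7.
For every x in S, x >= -8/7. And -8/7 is in S, so it is attained.
Therefore inf(S) = -8/7.

-8/7


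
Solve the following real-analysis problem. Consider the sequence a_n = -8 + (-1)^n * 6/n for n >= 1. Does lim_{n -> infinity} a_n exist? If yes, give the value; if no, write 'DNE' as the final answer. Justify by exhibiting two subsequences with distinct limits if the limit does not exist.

Examine the behaviour of a_n along subsequences.
Even-n subsequence a_{2k} = -8 + 6/(2k) -> -8. Odd-n subsequence a_{2k+1} = -8 - 6/(2k+1) -> -8. Both tend to -8, which suggests the limit is -8; verify directly.
|a_n - (-8)| = |(-1)^n * 6/n| = 6/n for every n >= 1.
Given epsilon > 0, choose a positive integer N > 6/epsilon. Then for all n >= N, |a_n - (-8)| = 6/n <= 6/N < epsilon.
So by the definition of the limit, lim a_n exists and equals -8.

-8


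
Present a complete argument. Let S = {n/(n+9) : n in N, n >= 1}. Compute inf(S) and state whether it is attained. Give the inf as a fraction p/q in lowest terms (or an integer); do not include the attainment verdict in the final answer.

Analysis:
- Values: 1/10, 2/11, 1/4, 4/13, ... strictly increasing.
- Minimum is 1/10 (n=1); inf = 1/10 (attained).
- n/(n+9) = 1 - 9/(n+9) -> 1 from below as n -> infinity, and never equals 1.
- So sup = 1 (not attained).
Conclusion: inf(S) = 1/10, attained in S.

1/10


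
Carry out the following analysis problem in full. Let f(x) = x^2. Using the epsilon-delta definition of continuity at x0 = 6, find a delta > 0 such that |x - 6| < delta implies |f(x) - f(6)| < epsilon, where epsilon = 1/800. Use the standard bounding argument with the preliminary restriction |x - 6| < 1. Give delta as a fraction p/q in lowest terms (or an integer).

Factor: |x^2 - (6)^2| = |x - 6| * |x + 6|.
Impose |x - 6| < 1 first. Then |x + 6| = |(x - 6) + 2*(6)| <= |x - 6| + 2*|6| < 1 + 12 = 13.
So |x^2 - (6)^2| < delta * 13.
We need delta * 13 <= 1/800, i.e. delta <= 1/800/13 = 1/10400.
Since 1/10400 < 1, this is tighter than 1; take delta = 1/10400.
So delta = 1/10400 works.

1/10400


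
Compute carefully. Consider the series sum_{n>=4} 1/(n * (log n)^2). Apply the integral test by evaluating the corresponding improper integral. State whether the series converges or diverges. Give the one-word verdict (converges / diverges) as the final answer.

Let f(x) = 1/(x*log(x)^2). Then f is positive, continuous, and decreasing on [4, infinity), so the integral test applies.
Compute the improper integral int_{4}^infinity f(x) dx:
  antiderivative F(x) = -1/log(x).
  F(x) -> 0 as x -> infinity.  int = 0 - F(4) = 1/log(4) < infinity. By the integral test, the series converges.

converges


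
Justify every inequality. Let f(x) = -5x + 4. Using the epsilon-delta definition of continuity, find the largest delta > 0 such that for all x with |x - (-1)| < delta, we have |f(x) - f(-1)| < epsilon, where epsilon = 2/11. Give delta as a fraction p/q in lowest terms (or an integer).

We compute f(-1) = -5*(-1) + 4 = 9.
|f(x) - f(-1)| = |-5x + 4 - (9)| = |-5(x - (-1))| = 5|x - (-1)|.
We need 5|x - (-1)| < 2/11, i.e. |x - (-1)| < 2/11 / 5 = 2/55.
So any delta <= 2/55 works. Conversely, if delta > 2/55, then x = -1 + 2/55 satisfies |x - (-1)| = 2/55 < delta but |f(x) - f(-1)| = 5 * 2/55 = 2/11, which is not < 2/11; so no larger delta works.
Hence the largest such delta is 2/55.

2/55


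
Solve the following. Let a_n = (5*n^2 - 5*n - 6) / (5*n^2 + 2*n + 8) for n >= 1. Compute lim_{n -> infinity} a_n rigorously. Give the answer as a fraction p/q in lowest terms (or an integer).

Divide numerator and denominator by n^2, the highest power:
numerator / n^2 = 5 - 5/n - 6/n^2
denominator / n^2 = 5 + 2/n + 8/n^2
As n -> infinity, all terms of the form c/n^k (k >= 1) tend to 0.
So numerator / n^2 -> 5 and denominator / n^2 -> 5.
Therefore lim a_n = 1.

1


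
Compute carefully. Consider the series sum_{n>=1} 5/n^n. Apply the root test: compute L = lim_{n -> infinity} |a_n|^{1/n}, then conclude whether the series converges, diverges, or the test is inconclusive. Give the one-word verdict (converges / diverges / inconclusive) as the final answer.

Let a_n denote the general term. Form |a_n|^(1/n) and simplify:
|a_n|^(1/n) = 5^(1/n)/n
Take the limit as n -> infinity: L = 0.
Since L = 0 < 1, the root test implies convergence.

converges


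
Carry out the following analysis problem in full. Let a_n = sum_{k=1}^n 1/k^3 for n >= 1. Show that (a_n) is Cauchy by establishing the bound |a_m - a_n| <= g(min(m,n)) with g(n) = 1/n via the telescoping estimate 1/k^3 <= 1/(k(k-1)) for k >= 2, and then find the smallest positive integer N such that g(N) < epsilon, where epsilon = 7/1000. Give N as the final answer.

For m > n >= 1: |a_m - a_n| = sum_{k=n+1}^m 1/k^3.
Use 1/k^3 <= 1/(k(k-1)) = 1/(k-1) - 1/k for k >= 2 (which holds since k^3 >= k^2 >= k(k-1) for k >= 2):
sum_{k=n+1}^m 1/k^3 <= sum_{k=n+1}^m (1/(k-1) - 1/k) = 1/n - 1/m <= 1/n.
By symmetry the same bound holds with n,m swapped, so |a_m - a_n| <= 1/min(m,n) = g(min(m,n)). Since g(n) -> 0, (a_n) is Cauchy.
Now solve g(N) < 7/1000: 1/N < 7/1000 <=> N > 1/(7/1000) = 1000/7.
The smallest integer strictly greater than 1000/7 is N = 143.
Check: g(143) = 1/143 < 7/1000; g(142) = 1/142 >= 7/1000. So N = 143.

143


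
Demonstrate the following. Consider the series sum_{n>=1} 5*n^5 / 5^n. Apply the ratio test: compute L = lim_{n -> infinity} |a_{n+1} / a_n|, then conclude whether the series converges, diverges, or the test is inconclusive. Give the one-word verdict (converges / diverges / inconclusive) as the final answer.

Let a_n denote the general term. Form the ratio a_{n+1}/a_n and simplify:
a_{n+1}/a_n = (n + 1)^5/(5*n^5)
Take the limit as n -> infinity: L = 1/5.
Since L = 1/5 < 1, the ratio test implies the series converges.

converges


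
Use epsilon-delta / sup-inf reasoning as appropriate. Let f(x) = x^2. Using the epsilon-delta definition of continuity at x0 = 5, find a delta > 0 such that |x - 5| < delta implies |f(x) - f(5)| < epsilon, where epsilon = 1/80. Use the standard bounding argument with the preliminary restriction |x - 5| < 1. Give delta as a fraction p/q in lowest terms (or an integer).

Factor: |x^2 - (5)^2| = |x - 5| * |x + 5|.
Impose |x - 5| < 1 first. Then |x + 5| = |(x - 5) + 2*(5)| <= |x - 5| + 2*|5| < 1 + 10 = 11.
So |x^2 - (5)^2| < delta * 11.
We need delta * 11 <= 1/80, i.e. delta <= 1/80/11 = 1/880.
Since 1/880 < 1, this is tighter than 1; take delta = 1/880.
So delta = 1/880 works.

1/880


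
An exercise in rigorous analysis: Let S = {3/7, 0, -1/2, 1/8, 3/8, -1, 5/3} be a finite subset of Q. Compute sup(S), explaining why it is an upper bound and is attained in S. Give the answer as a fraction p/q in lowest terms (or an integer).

S is finite, so sup(S) = max(S).
Sorted decreasing:
5/3, 3/7, 3/8, 1/8, 0, -1/2, -1
The extremum is 5/3.
For every x in S, x <= 5/3. And 5/3 is in S, so it is attained.
Therefore sup(S) = 5/3.

5/3


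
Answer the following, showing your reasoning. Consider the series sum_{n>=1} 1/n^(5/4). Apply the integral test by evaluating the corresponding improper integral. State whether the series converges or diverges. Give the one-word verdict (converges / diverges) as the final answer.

Let f(x) = x^(-5/4). Then f is positive, continuous, and decreasing on [1, infinity), so the integral test applies.
Compute the improper integral int_{1}^infinity f(x) dx:
  antiderivative F(x) = -4/x^(1/4).
  As x -> infinity, F(x) -> 0 (since p = 5/4 > 1).
  So int = F(infinity) - F(1) = 0 - (-4) = 4.
  Finite, so by the integral test, the series converges.

converges


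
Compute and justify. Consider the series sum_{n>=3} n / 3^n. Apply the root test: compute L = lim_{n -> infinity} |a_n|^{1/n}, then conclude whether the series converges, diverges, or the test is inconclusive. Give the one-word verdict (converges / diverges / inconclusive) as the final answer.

Let a_n denote the general term. Form |a_n|^(1/n) and simplify:
|a_n|^(1/n) = n^(1/n)/3
Take the limit as n -> infinity: L = 1/3.
Since L = 1/3 < 1, the root test implies convergence.

converges


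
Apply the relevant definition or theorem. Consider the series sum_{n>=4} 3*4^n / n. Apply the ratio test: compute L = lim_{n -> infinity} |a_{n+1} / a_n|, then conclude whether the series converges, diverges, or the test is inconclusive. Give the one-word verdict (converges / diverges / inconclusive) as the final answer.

Let a_n denote the general term. Form the ratio a_{n+1}/a_n and simplify:
a_{n+1}/a_n = 4*n/(n + 1)
Take the limit as n -> infinity: L = 4.
Since L = 4 > 1 (or L = infinity), the ratio test implies the series diverges.

diverges


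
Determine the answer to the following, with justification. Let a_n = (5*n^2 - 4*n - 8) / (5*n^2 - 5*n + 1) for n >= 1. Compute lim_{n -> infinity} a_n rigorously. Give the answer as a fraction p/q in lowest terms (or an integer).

Divide numerator and denominator by n^2, the highest power:
numerator / n^2 = 5 - 4/n - 8/n^2
denominator / n^2 = 5 - 5/n + n^(-2)
As n -> infinity, all terms of the form c/n^k (k >= 1) tend to 0.
So numerator / n^2 -> 5 and denominator / n^2 -> 5.
Therefore lim a_n = 1.

1


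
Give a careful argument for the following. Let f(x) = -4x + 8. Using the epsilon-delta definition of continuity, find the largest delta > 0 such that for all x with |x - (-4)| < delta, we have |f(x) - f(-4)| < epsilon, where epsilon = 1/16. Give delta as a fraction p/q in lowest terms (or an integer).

We compute f(-4) = -4*(-4) + 8 = 24.
|f(x) - f(-4)| = |-4x + 8 - (24)| = |-4(x - (-4))| = 4|x - (-4)|.
We need 4|x - (-4)| < 1/16, i.e. |x - (-4)| < 1/16 / 4 = 1/64.
So any delta <= 1/64 works. Conversely, if delta > 1/64, then x = -4 + 1/64 satisfies |x - (-4)| = 1/64 < delta but |f(x) - f(-4)| = 4 * 1/64 = 1/16, which is not < 1/16; so no larger delta works.
Hence the largest such delta is 1/64.

1/64


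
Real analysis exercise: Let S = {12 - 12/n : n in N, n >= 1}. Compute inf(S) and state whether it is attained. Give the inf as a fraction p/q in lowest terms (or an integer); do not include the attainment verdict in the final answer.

Analysis:
- Values: 0, 6, 8, 9, ... strictly increasing.
- Minimum is 0 (n=1); inf = 0 (attained).
- 12 - 12/n -> 12 from below; sup = 12, not attained.
Conclusion: inf(S) = 0, attained in S.

0


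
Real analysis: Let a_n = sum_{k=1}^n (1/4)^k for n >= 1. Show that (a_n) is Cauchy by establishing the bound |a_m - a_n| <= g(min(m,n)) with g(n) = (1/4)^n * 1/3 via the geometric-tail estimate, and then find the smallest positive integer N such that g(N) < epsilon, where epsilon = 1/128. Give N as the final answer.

For m > n >= 1: |a_m - a_n| = sum_{k=n+1}^m (1/4)^k < sum_{k=n+1}^infinity (1/4)^k = (1/4)^(n+1) / (1 - 1/4) = (1/4)^n * (1/4) * (4/3) = (1/4)^n * 1/3.
So g(n) = (1/4)^n / 3. Since g(n) -> 0, (a_n) is Cauchy.
Now solve g(N) < 1/128: (1/4)^N / 3 < 1/128 <=> 4^N > 1 / (3 * 1/128) = 128/3.
Check powers of 4: 4^2 = 16 <= 128/3, 4^3 = 64 > 128/3.
So the smallest such N is 3. Check: g(3) = 1/(3 * 64) = 1/192 < 1/128.

3


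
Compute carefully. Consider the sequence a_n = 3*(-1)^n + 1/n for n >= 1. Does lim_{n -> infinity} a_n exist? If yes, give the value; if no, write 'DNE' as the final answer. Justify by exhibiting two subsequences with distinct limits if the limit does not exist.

Examine the behaviour of a_n along subsequences.
a_{2k} = 3 + 1/(2k) -> 3. a_{2k+1} = -3 + 1/(2k+1) -> -3.
Since these two subsequential limits are 3 and -3, distinct, the full sequence cannot converge (a convergent sequence has all subsequences tending to the same limit). So lim a_n does not exist.

DNE


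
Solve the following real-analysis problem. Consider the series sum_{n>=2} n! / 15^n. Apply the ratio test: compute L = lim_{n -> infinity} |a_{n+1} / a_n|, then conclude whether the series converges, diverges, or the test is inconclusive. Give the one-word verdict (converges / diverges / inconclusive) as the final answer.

Let a_n denote the general term. Form the ratio a_{n+1}/a_n and simplify:
a_{n+1}/a_n = n/15 + 1/15
Take the limit as n -> infinity: L = infinity.
Since L = infinity > 1 (or L = infinity), the ratio test implies the series diverges.

diverges


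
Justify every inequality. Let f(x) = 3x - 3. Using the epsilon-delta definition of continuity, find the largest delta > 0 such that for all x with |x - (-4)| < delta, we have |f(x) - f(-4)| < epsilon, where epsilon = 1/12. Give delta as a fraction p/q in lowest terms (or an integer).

We compute f(-4) = 3*(-4) - 3 = -15.
|f(x) - f(-4)| = |3x - 3 - (-15)| = |3(x - (-4))| = 3|x - (-4)|.
We need 3|x - (-4)| < 1/12, i.e. |x - (-4)| < 1/12 / 3 = 1/36.
So any delta <= 1/36 works. Conversely, if delta > 1/36, then x = -4 + 1/36 satisfies |x - (-4)| = 1/36 < delta but |f(x) - f(-4)| = 3 * 1/36 = 1/12, which is not < 1/12; so no larger delta works.
Hence the largest such delta is 1/36.

1/36


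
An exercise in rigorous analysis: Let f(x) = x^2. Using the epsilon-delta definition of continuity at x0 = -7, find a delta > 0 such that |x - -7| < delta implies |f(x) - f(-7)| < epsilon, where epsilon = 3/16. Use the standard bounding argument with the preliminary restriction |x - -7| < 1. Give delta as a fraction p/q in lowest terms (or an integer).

Factor: |x^2 - (-7)^2| = |x - -7| * |x + -7|.
Impose |x - -7| < 1 first. Then |x + -7| = |(x - -7) + 2*(-7)| <= |x - -7| + 2*|-7| < 1 + 14 = 15.
So |x^2 - (-7)^2| < delta * 15.
We need delta * 15 <= 3/16, i.e. delta <= 3/16/15 = 1/80.
Since 1/80 < 1, this is tighter than 1; take delta = 1/80.
So delta = 1/80 works.

1/80


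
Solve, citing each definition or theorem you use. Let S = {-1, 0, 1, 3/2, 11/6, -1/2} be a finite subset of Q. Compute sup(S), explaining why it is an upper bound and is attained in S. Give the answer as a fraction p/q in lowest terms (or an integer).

S is finite, so sup(S) = max(S).
Sorted decreasing:
11/6, 3/2, 1, 0, -1/2, -1
The extremum is 11/6.
For every x in S, x <= 11/6. And 11/6 is in S, so it is attained.
Therefore sup(S) = 11/6.

11/6


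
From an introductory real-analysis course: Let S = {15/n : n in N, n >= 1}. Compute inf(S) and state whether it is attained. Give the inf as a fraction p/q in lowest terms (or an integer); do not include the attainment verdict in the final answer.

Analysis:
- Values: 15, 15/2, 5, 15/4, ... strictly decreasing.
- The maximum is 15 (n=1); sup = 15 (attained).
- The set is bounded below by 0; 15/n -> 0 so 0 is the greatest lower bound.
- 0 is not in the set, so inf = 0 is not attained.
Conclusion: inf(S) = 0, not attained in S.

0


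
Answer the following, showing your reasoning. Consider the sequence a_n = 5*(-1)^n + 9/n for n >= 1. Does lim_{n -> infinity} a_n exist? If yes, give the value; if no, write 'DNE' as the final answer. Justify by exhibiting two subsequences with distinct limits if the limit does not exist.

Examine the behaviour of a_n along subsequences.
a_{2k} = 5 + 9/(2k) -> 5. a_{2k+1} = -5 + 9/(2k+1) -> -5.
Since these two subsequential limits are 5 and -5, distinct, the full sequence cannot converge (a convergent sequence has all subsequences tending to the same limit). So lim a_n does not exist.

DNE


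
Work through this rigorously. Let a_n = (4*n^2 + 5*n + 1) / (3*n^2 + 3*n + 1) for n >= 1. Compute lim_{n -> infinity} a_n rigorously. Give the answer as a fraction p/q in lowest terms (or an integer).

Divide numerator and denominator by n^2, the highest power:
numerator / n^2 = 4 + 5/n + n^(-2)
denominator / n^2 = 3 + 3/n + n^(-2)
As n -> infinity, all terms of the form c/n^k (k >= 1) tend to 0.
So numerator / n^2 -> 4 and denominator / n^2 -> 3.
Therefore lim a_n = 4/3.

4/3


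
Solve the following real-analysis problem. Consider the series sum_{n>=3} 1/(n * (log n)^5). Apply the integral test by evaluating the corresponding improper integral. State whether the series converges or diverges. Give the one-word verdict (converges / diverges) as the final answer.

Let f(x) = 1/(x*log(x)^5). Then f is positive, continuous, and decreasing on [3, infinity), so the integral test applies.
Compute the improper integral int_{3}^infinity f(x) dx:
  antiderivative F(x) = -1/(4*log(x)^4).
  F(x) -> 0 as x -> infinity.  int = 0 - F(3) = 1/(4*log(3)^4) < infinity. By the integral test, the series converges.

converges


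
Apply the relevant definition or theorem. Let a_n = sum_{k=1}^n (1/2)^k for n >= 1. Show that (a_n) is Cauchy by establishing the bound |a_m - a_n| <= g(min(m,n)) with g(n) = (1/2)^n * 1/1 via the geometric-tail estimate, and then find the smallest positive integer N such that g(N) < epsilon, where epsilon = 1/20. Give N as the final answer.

For m > n >= 1: |a_m - a_n| = sum_{k=n+1}^m (1/2)^k < sum_{k=n+1}^infinity (1/2)^k = (1/2)^(n+1) / (1 - 1/2) = (1/2)^n * (1/2) * (2/1) = (1/2)^n * 1/1.
So g(n) = (1/2)^n / 1. Since g(n) -> 0, (a_n) is Cauchy.
Now solve g(N) < 1/20: (1/2)^N / 1 < 1/20 <=> 2^N > 1 / (1 * 1/20) = 20.
Check powers of 2: 2^4 = 16 <= 20, 2^5 = 32 > 20.
So the smallest such N is 5. Check: g(5) = 1/(1 * 32) = 1/32 < 1/20.

5


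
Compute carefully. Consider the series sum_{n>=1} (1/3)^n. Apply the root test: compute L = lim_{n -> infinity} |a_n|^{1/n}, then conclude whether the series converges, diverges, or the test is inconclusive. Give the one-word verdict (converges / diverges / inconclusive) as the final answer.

Let a_n denote the general term. Form |a_n|^(1/n) and simplify:
|a_n|^(1/n) = 1/3
Take the limit as n -> infinity: L = 1/3.
Since L = 1/3 < 1, the root test implies convergence.

converges


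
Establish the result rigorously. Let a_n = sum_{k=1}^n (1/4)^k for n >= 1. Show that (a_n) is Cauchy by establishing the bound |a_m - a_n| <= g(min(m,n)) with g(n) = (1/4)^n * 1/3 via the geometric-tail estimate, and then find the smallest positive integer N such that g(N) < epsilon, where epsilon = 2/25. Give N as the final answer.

For m > n >= 1: |a_m - a_n| = sum_{k=n+1}^m (1/4)^k < sum_{k=n+1}^infinity (1/4)^k = (1/4)^(n+1) / (1 - 1/4) = (1/4)^n * (1/4) * (4/3) = (1/4)^n * 1/3.
So g(n) = (1/4)^n / 3. Since g(n) -> 0, (a_n) is Cauchy.
Now solve g(N) < 2/25: (1/4)^N / 3 < 2/25 <=> 4^N > 1 / (3 * 2/25) = 25/6.
Check powers of 4: 4^1 = 4 <= 25/6, 4^2 = 16 > 25/6.
So the smallest such N is 2. Check: g(2) = 1/(3 * 16) = 1/48 < 2/25.

2


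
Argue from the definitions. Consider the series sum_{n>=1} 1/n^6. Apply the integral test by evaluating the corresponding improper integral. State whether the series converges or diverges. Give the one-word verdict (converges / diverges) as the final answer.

Let f(x) = x^(-6). Then f is positive, continuous, and decreasing on [1, infinity), so the integral test applies.
Compute the improper integral int_{1}^infinity f(x) dx:
  antiderivative F(x) = -1/(5*x^5).
  As x -> infinity, F(x) -> 0 (since p = 6 > 1).
  So int = F(infinity) - F(1) = 0 - (-1/5) = 1/5.
  Finite, so by the integral test, the series converges.

converges


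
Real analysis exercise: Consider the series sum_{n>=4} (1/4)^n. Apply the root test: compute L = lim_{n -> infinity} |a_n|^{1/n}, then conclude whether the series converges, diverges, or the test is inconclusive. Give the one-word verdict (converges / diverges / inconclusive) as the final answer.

Let a_n denote the general term. Form |a_n|^(1/n) and simplify:
|a_n|^(1/n) = 1/4
Take the limit as n -> infinity: L = 1/4.
Since L = 1/4 < 1, the root test implies convergence.

converges


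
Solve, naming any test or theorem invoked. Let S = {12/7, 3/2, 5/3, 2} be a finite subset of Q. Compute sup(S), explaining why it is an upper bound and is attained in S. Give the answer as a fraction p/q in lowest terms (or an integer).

S is finite, so sup(S) = max(S).
Sorted decreasing:
2, 12/7, 5/3, 3/2
The extremum is 2.
For every x in S, x <= 2. And 2 is in S, so it is attained.
Therefore sup(S) = 2.

2


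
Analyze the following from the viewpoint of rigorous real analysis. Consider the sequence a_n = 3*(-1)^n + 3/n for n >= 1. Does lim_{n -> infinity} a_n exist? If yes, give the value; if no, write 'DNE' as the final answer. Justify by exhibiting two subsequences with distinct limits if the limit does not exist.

Examine the behaviour of a_n along subsequences.
a_{2k} = 3 + 3/(2k) -> 3. a_{2k+1} = -3 + 3/(2k+1) -> -3.
Since these two subsequential limits are 3 and -3, distinct, the full sequence cannot converge (a convergent sequence has all subsequences tending to the same limit). So lim a_n does not exist.

DNE


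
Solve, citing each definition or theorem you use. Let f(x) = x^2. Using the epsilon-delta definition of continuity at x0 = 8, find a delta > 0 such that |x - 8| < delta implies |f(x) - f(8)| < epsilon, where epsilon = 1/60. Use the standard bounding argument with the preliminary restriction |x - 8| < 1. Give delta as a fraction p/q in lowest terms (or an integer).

Factor: |x^2 - (8)^2| = |x - 8| * |x + 8|.
Impose |x - 8| < 1 first. Then |x + 8| = |(x - 8) + 2*(8)| <= |x - 8| + 2*|8| < 1 + 16 = 17.
So |x^2 - (8)^2| < delta * 17.
We need delta * 17 <= 1/60, i.e. delta <= 1/60/17 = 1/1020.
Since 1/1020 < 1, this is tighter than 1; take delta = 1/1020.
So delta = 1/1020 works.

1/1020


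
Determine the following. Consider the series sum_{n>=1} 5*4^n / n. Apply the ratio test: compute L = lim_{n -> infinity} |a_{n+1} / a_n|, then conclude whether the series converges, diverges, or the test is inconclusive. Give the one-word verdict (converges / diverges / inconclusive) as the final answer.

Let a_n denote the general term. Form the ratio a_{n+1}/a_n and simplify:
a_{n+1}/a_n = 4*n/(n + 1)
Take the limit as n -> infinity: L = 4.
Since L = 4 > 1 (or L = infinity), the ratio test implies the series diverges.

diverges


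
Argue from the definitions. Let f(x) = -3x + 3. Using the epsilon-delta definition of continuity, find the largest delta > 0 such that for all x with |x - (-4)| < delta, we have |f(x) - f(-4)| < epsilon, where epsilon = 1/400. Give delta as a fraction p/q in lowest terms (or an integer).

We compute f(-4) = -3*(-4) + 3 = 15.
|f(x) - f(-4)| = |-3x + 3 - (15)| = |-3(x - (-4))| = 3|x - (-4)|.
We need 3|x - (-4)| < 1/400, i.e. |x - (-4)| < 1/400 / 3 = 1/1200.
So any delta <= 1/1200 works. Conversely, if delta > 1/1200, then x = -4 + 1/1200 satisfies |x - (-4)| = 1/1200 < delta but |f(x) - f(-4)| = 3 * 1/1200 = 1/400, which is not < 1/400; so no larger delta works.
Hence the largest such delta is 1/1200.

1/1200


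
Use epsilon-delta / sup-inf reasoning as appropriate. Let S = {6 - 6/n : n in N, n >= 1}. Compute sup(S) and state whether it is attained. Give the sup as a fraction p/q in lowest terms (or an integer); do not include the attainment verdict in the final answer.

Analysis:
- Values: 0, 3, 4, 9/2, ... strictly increasing.
- Minimum is 0 (n=1); inf = 0 (attained).
- 6 - 6/n -> 6 from below; sup = 6, not attained.
Conclusion: sup(S) = 6, not attained in S.

6


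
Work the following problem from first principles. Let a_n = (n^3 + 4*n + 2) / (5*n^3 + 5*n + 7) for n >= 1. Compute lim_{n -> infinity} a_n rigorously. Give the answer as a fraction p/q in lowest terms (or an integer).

Divide numerator and denominator by n^3, the highest power:
numerator / n^3 = 1 + 4/n^2 + 2/n^3
denominator / n^3 = 5 + 5/n^2 + 7/n^3
As n -> infinity, all terms of the form c/n^k (k >= 1) tend to 0.
So numerator / n^3 -> 1 and denominator / n^3 -> 5.
Therefore lim a_n = 1/5.

1/5


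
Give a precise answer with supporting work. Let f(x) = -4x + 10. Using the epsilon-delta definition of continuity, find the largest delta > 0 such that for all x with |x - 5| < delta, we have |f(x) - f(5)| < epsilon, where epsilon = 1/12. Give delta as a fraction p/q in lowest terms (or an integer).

We compute f(5) = -4*(5) + 10 = -10.
|f(x) - f(5)| = |-4x + 10 - (-10)| = |-4(x - 5)| = 4|x - 5|.
We need 4|x - 5| < 1/12, i.e. |x - 5| < 1/12 / 4 = 1/48.
So any delta <= 1/48 works. Conversely, if delta > 1/48, then x = 5 + 1/48 satisfies |x - 5| = 1/48 < delta but |f(x) - f(5)| = 4 * 1/48 = 1/12, which is not < 1/12; so no larger delta works.
Hence the largest such delta is 1/48.

1/48


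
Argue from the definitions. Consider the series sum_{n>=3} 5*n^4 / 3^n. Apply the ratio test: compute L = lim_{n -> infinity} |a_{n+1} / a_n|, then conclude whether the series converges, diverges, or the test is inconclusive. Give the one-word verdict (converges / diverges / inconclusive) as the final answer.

Let a_n denote the general term. Form the ratio a_{n+1}/a_n and simplify:
a_{n+1}/a_n = (n + 1)^4/(3*n^4)
Take the limit as n -> infinity: L = 1/3.
Since L = 1/3 < 1, the ratio test implies the series converges.

converges


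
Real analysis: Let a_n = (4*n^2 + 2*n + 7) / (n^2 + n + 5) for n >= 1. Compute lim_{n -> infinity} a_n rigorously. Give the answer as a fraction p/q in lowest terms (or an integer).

Divide numerator and denominator by n^2, the highest power:
numerator / n^2 = 4 + 2/n + 7/n^2
denominator / n^2 = 1 + 1/n + 5/n^2
As n -> infinity, all terms of the form c/n^k (k >= 1) tend to 0.
So numerator / n^2 -> 4 and denominator / n^2 -> 1.
Therefore lim a_n = 4.

4


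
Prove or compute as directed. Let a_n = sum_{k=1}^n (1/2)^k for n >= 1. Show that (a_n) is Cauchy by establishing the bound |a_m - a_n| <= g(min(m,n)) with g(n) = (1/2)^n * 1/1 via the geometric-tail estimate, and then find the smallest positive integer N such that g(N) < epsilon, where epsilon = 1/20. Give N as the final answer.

For m > n >= 1: |a_m - a_n| = sum_{k=n+1}^m (1/2)^k < sum_{k=n+1}^infinity (1/2)^k = (1/2)^(n+1) / (1 - 1/2) = (1/2)^n * (1/2) * (2/1) = (1/2)^n * 1/1.
So g(n) = (1/2)^n / 1. Since g(n) -> 0, (a_n) is Cauchy.
Now solve g(N) < 1/20: (1/2)^N / 1 < 1/20 <=> 2^N > 1 / (1 * 1/20) = 20.
Check powers of 2: 2^4 = 16 <= 20, 2^5 = 32 > 20.
So the smallest such N is 5. Check: g(5) = 1/(1 * 32) = 1/32 < 1/20.

5


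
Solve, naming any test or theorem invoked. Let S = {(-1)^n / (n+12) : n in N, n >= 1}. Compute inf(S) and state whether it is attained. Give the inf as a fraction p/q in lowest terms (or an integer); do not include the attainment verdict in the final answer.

Analysis:
- Values: -1/13, 1/14, -1/15, 1/16, -1/17, ...
- Positive terms (even n): 1/(2+12), 1/(4+12), ... decreasing -> max = 1/14 (n=2).
- Negative terms (odd n): -1/(1+12), -1/(3+12), ... increasing -> min = -1/13 (n=1).
- So sup = 1/14 (attained at n=2); inf = -1/13 (attained at n=1).
Conclusion: inf(S) = -1/13, attained in S.

-1/13


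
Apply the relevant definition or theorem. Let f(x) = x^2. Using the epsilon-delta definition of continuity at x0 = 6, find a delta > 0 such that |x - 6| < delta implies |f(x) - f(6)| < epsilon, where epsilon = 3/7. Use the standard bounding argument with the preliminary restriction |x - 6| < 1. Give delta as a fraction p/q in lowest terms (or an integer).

Factor: |x^2 - (6)^2| = |x - 6| * |x + 6|.
Impose |x - 6| < 1 first. Then |x + 6| = |(x - 6) + 2*(6)| <= |x - 6| + 2*|6| < 1 + 12 = 13.
So |x^2 - (6)^2| < delta * 13.
We need delta * 13 <= 3/7, i.e. delta <= 3/7/13 = 3/91.
Since 3/91 < 1, this is tighter than 1; take delta = 3/91.
So delta = 3/91 works.

3/91


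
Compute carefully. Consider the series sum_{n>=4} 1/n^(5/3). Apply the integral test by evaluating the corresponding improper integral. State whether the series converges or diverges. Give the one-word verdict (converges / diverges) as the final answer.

Let f(x) = x^(-5/3). Then f is positive, continuous, and decreasing on [4, infinity), so the integral test applies.
Compute the improper integral int_{4}^infinity f(x) dx:
  antiderivative F(x) = -3/(2*x^(2/3)).
  As x -> infinity, F(x) -> 0 (since p = 5/3 > 1).
  So int = F(infinity) - F(4) = 0 - (-3*2^(2/3)/8) = 3*2^(2/3)/8.
  Finite, so by the integral test, the series converges.

converges


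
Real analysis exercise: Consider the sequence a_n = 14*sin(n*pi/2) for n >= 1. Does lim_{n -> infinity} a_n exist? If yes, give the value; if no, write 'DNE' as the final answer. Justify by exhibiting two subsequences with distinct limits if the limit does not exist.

Examine the behaviour of a_n along subsequences.
a_{4k+1} = 14*sin(pi/2 + 2k*pi) = 14 -> 14. a_{4k+3} = 14*sin(3pi/2 + 2k*pi) = -14 -> -14.
Since these two subsequential limits are 14 and -14, distinct, the full sequence cannot converge (a convergent sequence has all subsequences tending to the same limit). So lim a_n does not exist.

DNE


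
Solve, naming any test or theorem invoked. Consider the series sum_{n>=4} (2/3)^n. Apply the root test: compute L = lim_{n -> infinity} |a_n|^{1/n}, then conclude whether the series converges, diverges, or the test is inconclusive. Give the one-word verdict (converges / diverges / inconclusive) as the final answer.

Let a_n denote the general term. Form |a_n|^(1/n) and simplify:
|a_n|^(1/n) = 2/3
Take the limit as n -> infinity: L = 2/3.
Since L = 2/3 < 1, the root test implies convergence.

converges


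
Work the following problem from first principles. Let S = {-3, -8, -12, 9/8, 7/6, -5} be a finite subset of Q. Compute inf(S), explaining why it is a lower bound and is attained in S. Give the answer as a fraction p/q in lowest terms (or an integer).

S is finite, so inf(S) = min(S).
Sorted increasing:
-12, -8, -5, -3, 9/8, 7/6
The extremum is -12.
For every x in S, x >= -12. And -12 is in S, so it is attained.
Therefore inf(S) = -12.

-12


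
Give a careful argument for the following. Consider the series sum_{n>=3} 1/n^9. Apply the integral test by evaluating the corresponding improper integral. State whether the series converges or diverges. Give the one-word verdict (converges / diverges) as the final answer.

Let f(x) = x^(-9). Then f is positive, continuous, and decreasing on [3, infinity), so the integral test applies.
Compute the improper integral int_{3}^infinity f(x) dx:
  antiderivative F(x) = -1/(8*x^8).
  As x -> infinity, F(x) -> 0 (since p = 9 > 1).
  So int = F(infinity) - F(3) = 0 - (-1/52488) = 1/52488.
  Finite, so by the integral test, the series converges.

converges


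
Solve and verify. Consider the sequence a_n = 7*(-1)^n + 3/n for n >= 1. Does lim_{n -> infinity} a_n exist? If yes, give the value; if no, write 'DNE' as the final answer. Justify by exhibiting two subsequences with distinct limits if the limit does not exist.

Examine the behaviour of a_n along subsequences.
a_{2k} = 7 + 3/(2k) -> 7. a_{2k+1} = -7 + 3/(2k+1) -> -7.
Since these two subsequential limits are 7 and -7, distinct, the full sequence cannot converge (a convergent sequence has all subsequences tending to the same limit). So lim a_n does not exist.

DNE


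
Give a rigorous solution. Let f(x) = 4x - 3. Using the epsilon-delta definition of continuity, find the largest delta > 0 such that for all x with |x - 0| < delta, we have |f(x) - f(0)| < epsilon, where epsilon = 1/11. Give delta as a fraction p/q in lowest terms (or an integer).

We compute f(0) = 4*(0) - 3 = -3.
|f(x) - f(0)| = |4x - 3 - (-3)| = |4(x - 0)| = 4|x - 0|.
We need 4|x - 0| < 1/11, i.e. |x - 0| < 1/11 / 4 = 1/44.
So any delta <= 1/44 works. Conversely, if delta > 1/44, then x = 0 + 1/44 satisfies |x - 0| = 1/44 < delta but |f(x) - f(0)| = 4 * 1/44 = 1/11, which is not < 1/11; so no larger delta works.
Hence the largest such delta is 1/44.

1/44


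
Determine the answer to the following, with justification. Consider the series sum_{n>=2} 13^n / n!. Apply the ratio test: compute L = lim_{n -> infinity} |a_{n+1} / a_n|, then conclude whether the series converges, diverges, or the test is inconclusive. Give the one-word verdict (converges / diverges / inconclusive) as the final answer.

Let a_n denote the general term. Form the ratio a_{n+1}/a_n and simplify:
a_{n+1}/a_n = 13/(n + 1)
Take the limit as n -> infinity: L = 0.
Since L = 0 < 1, the ratio test implies the series converges.

converges


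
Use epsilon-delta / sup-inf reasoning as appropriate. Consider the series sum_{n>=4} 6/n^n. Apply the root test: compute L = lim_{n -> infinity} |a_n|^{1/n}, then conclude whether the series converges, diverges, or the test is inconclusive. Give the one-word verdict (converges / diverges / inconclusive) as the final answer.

Let a_n denote the general term. Form |a_n|^(1/n) and simplify:
|a_n|^(1/n) = 6^(1/n)/n
Take the limit as n -> infinity: L = 0.
Since L = 0 < 1, the root test implies convergence.

converges


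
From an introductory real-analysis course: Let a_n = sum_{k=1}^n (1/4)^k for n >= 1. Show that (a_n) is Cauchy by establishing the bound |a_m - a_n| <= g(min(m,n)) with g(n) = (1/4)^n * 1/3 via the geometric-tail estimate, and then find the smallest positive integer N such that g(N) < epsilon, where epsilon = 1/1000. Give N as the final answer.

For m > n >= 1: |a_m - a_n| = sum_{k=n+1}^m (1/4)^k < sum_{k=n+1}^infinity (1/4)^k = (1/4)^(n+1) / (1 - 1/4) = (1/4)^n * (1/4) * (4/3) = (1/4)^n * 1/3.
So g(n) = (1/4)^n / 3. Since g(n) -> 0, (a_n) is Cauchy.
Now solve g(N) < 1/1000: (1/4)^N / 3 < 1/1000 <=> 4^N > 1 / (3 * 1/1000) = 1000/3.
Check powers of 4: 4^4 = 256 <= 1000/3, 4^5 = 1024 > 1000/3.
So the smallest such N is 5. Check: g(5) = 1/(3 * 1024) = 1/3072 < 1/1000.

5


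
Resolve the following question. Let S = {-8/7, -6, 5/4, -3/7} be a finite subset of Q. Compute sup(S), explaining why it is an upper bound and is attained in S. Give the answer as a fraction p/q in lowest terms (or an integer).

S is finite, so sup(S) = max(S).
Sorted decreasing:
5/4, -3/7, -8/7, -6
The extremum is 5/4.
For every x in S, x <= 5/4. And 5/4 is in S, so it is attained.
Therefore sup(S) = 5/4.

5/4


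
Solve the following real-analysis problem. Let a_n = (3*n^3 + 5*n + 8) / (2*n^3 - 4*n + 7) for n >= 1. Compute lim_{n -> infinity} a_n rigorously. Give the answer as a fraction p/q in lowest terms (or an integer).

Divide numerator and denominator by n^3, the highest power:
numerator / n^3 = 3 + 5/n^2 + 8/n^3
denominator / n^3 = 2 - 4/n^2 + 7/n^3
As n -> infinity, all terms of the form c/n^k (k >= 1) tend to 0.
So numerator / n^3 -> 3 and denominator / n^3 -> 2.
Therefore lim a_n = 3/2.

3/2


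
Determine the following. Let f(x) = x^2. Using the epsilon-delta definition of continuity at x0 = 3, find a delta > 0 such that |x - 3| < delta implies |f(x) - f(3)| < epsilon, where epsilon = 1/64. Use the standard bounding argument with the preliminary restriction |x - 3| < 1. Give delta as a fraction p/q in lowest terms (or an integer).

Factor: |x^2 - (3)^2| = |x - 3| * |x + 3|.
Impose |x - 3| < 1 first. Then |x + 3| = |(x - 3) + 2*(3)| <= |x - 3| + 2*|3| < 1 + 6 = 7.
So |x^2 - (3)^2| < delta * 7.
We need delta * 7 <= 1/64, i.e. delta <= 1/64/7 = 1/448.
Since 1/448 < 1, this is tighter than 1; take delta = 1/448.
So delta = 1/448 works.

1/448


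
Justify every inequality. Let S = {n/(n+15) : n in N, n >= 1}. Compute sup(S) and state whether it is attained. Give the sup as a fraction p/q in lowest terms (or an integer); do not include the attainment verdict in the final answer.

Analysis:
- Values: 1/16, 2/17, 1/6, 4/19, ... strictly increasing.
- Minimum is 1/16 (n=1); inf = 1/16 (attained).
- n/(n+15) = 1 - 15/(n+15) -> 1 from below as n -> infinity, and never equals 1.
- So sup = 1 (not attained).
Conclusion: sup(S) = 1, not attained in S.

1


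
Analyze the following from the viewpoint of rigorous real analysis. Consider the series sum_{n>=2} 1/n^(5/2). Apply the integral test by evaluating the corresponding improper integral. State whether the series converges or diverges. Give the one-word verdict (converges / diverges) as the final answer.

Let f(x) = x^(-5/2). Then f is positive, continuous, and decreasing on [2, infinity), so the integral test applies.
Compute the improper integral int_{2}^infinity f(x) dx:
  antiderivative F(x) = -2/(3*x^(3/2)).
  As x -> infinity, F(x) -> 0 (since p = 5/2 > 1).
  So int = F(infinity) - F(2) = 0 - (-sqrt(2)/6) = sqrt(2)/6.
  Finite, so by the integral test, the series converges.

converges


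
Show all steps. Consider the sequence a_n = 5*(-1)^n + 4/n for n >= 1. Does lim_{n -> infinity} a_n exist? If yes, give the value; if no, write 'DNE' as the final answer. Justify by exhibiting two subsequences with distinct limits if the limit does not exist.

Examine the behaviour of a_n along subsequences.
a_{2k} = 5 + 4/(2k) -> 5. a_{2k+1} = -5 + 4/(2k+1) -> -5.
Since these two subsequential limits are 5 and -5, distinct, the full sequence cannot converge (a convergent sequence has all subsequences tending to the same limit). So lim a_n does not exist.

DNE
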